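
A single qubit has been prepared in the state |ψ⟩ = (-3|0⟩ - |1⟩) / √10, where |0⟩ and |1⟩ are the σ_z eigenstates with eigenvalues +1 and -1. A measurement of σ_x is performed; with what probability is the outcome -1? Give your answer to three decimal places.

|-x⟩ = (|0⟩ - |1⟩)/√2, so ⟨-x|ψ⟩ = (-2) / (√2·√10).
P = |-2|² / 20 = 4/20.

0.200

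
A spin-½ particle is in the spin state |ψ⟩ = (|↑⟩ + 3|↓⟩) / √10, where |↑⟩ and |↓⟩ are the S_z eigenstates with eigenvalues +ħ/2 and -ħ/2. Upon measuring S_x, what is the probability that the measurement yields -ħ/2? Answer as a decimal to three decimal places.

0.200

|-x⟩ = (|↑⟩ - |↓⟩)/√2, so ⟨-x|ψ⟩ = (-2) / (√2·√10).
P = |-2|² / 20 = 4/20.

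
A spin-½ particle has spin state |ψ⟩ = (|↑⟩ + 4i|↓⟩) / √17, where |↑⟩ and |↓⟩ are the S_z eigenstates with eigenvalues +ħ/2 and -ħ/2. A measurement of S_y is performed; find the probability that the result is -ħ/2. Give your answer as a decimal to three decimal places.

0.265

|-y⟩ = (|↑⟩ - i|↓⟩)/√2, so ⟨-y|ψ⟩ = (-3) / (√2·√17).
P = |-3|² / 34 = 9/34.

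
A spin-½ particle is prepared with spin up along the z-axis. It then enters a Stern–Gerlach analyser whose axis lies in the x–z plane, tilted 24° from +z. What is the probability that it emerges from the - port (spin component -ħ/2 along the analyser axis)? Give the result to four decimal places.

0.0432

For spin-½, the probability of finding spin-up along an axis at angle θ to the initial spin direction is cos²(θ/2); spin-down is sin²(θ/2).
θ = 24°, so P = sin²(12°) ≈ 0.0432.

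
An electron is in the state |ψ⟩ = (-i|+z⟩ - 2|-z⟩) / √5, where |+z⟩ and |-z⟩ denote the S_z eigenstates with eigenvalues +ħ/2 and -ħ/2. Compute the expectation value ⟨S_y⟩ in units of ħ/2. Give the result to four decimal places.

-0.8000

⟨σ_y⟩ = 2 Im(a* b)/(|a|²+|b|²) with a = -i, b = -2.
a* b = -2i, so ⟨σ_y⟩ = -4/5.
⟨S_y⟩ = (ħ/2)·⟨σ_y⟩.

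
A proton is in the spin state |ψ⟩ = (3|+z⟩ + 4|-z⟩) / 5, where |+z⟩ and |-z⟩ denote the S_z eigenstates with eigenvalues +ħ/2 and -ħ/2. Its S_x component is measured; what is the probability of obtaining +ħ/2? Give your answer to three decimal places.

0.980

|+x⟩ = (|+z⟩ + |-z⟩)/√2, so ⟨+x|ψ⟩ = (7) / (√2·5).
P = |7|² / 50 = 49/50.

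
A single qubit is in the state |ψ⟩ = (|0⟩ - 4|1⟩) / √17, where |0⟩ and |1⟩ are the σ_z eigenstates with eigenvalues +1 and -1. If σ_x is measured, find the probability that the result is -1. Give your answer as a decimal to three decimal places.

|-x⟩ = (|0⟩ - |1⟩)/√2, so ⟨-x|ψ⟩ = (5) / (√2·√17).
P = |5|² / 34 = 25/34.

0.735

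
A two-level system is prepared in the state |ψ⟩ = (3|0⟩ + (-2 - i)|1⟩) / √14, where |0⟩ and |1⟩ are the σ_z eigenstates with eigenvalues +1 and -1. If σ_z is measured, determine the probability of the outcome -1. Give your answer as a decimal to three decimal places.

The -1 outcome corresponds to |1⟩. Its amplitude in |ψ⟩ is (-2 - i)/√14.
P = |-2 - i|² / 14 = 5/14.

0.357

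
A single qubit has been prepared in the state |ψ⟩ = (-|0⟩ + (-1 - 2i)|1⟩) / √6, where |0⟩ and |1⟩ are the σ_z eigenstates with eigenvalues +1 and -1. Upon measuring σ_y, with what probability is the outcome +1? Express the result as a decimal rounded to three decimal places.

0.833

|+y⟩ = (|0⟩ + i|1⟩)/√2, so ⟨+y|ψ⟩ = (-3 + i) / (√2·√6).
P = |-3 + i|² / 12 = 10/12.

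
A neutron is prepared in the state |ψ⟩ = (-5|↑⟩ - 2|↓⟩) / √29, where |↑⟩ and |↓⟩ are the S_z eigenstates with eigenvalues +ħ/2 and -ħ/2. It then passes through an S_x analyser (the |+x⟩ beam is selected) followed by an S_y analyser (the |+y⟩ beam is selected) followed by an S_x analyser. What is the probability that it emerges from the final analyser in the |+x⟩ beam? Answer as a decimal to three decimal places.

First analyser (S_x): P(|+x⟩) = |⟨+x|ψ⟩|² = 49/58.
After stage 1 the state is |+x⟩; P(|+y⟩) = |⟨+y|+x⟩|² = 1/2.
After stage 2 the state is |+y⟩; P(|+x⟩) = |⟨+x|+y⟩|² = 1/2.
Joint probability = 49/58 × 1/2 × 1/2 = 0.211.

0.211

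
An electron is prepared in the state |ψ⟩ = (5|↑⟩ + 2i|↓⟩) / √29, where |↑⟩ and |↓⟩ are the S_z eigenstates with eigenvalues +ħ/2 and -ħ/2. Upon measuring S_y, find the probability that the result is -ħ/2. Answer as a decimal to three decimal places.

|-y⟩ = (|↑⟩ - i|↓⟩)/√2, so ⟨-y|ψ⟩ = (3) / (√2·√29).
P = |3|² / 58 = 9/58.

0.155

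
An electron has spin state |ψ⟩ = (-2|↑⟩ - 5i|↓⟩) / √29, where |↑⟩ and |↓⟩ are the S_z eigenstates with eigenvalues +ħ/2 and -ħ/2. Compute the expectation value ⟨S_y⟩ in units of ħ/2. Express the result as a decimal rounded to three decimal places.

0.690

⟨σ_y⟩ = 2 Im(a* b)/(|a|²+|b|²) with a = -2, b = -5i.
a* b = 10i, so ⟨σ_y⟩ = 20/29.
⟨S_y⟩ = (ħ/2)·⟨σ_y⟩.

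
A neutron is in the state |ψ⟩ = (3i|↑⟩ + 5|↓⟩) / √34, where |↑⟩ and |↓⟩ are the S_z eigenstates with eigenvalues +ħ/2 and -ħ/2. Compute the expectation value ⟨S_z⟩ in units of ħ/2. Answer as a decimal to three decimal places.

-0.471

⟨σ_z⟩ = |a|² - |b|² divided by |a|²+|b|², with a, b the |↑⟩, |↓⟩ amplitudes.
= (9 - 25)/34 = -16/34.
⟨S_z⟩ = (ħ/2)·⟨σ_z⟩.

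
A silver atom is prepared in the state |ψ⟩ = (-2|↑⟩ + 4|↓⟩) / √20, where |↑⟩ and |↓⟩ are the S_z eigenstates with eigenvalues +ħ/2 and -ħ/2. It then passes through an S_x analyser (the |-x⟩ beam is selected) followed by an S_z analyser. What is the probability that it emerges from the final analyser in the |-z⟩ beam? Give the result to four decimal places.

First analyser (S_x): P(|-x⟩) = |⟨-x|ψ⟩|² = 36/40.
After stage 1 the state is |-x⟩; P(|-z⟩) = |⟨-z|-x⟩|² = 1/2.
Joint probability = 36/40 × 1/2 = 0.4500.

0.4500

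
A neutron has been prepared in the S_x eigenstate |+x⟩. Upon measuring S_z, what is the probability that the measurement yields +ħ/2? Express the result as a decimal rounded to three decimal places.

In the S_z basis, |+x⟩ = (|↑⟩ + |↓⟩)/√2 and |+z⟩ = |↑⟩.
|⟨+z|+x⟩|² = 1/2.

0.500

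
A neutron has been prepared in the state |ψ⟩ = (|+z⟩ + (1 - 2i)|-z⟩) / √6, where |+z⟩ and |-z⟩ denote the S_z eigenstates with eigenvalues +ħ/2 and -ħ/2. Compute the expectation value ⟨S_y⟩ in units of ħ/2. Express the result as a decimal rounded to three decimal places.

-0.667

⟨σ_y⟩ = 2 Im(a* b)/(|a|²+|b|²) with a = 1, b = (1 - 2i).
a* b = (1 - 2i), so ⟨σ_y⟩ = -4/6.
⟨S_y⟩ = (ħ/2)·⟨σ_y⟩.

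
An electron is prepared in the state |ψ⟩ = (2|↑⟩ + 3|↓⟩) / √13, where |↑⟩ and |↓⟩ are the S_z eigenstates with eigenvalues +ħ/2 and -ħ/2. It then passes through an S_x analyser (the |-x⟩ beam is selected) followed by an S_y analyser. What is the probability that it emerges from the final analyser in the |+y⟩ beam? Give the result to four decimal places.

First analyser (S_x): P(|-x⟩) = |⟨-x|ψ⟩|² = 1/26.
After stage 1 the state is |-x⟩; P(|+y⟩) = |⟨+y|-x⟩|² = 1/2.
Joint probability = 1/26 × 1/2 = 0.0192.

0.0192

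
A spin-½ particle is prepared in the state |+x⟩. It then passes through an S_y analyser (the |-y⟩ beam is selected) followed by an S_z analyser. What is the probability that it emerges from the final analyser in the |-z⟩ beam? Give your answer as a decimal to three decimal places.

First analyser (S_y): from |+x⟩, P(|-y⟩) = 1/2.
After stage 1 the state is |-y⟩; P(|-z⟩) = |⟨-z|-y⟩|² = 1/2.
Joint probability = 1/2 × 1/2 = 0.250.

0.250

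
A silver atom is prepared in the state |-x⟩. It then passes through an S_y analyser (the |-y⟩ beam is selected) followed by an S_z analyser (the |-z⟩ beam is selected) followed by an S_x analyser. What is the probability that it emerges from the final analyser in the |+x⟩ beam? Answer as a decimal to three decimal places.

First analyser (S_y): from |-x⟩, P(|-y⟩) = 1/2.
After stage 1 the state is |-y⟩; P(|-z⟩) = |⟨-z|-y⟩|² = 1/2.
After stage 2 the state is |-z⟩; P(|+x⟩) = |⟨+x|-z⟩|² = 1/2.
Joint probability = 1/2 × 1/2 × 1/2 = 0.125.

0.125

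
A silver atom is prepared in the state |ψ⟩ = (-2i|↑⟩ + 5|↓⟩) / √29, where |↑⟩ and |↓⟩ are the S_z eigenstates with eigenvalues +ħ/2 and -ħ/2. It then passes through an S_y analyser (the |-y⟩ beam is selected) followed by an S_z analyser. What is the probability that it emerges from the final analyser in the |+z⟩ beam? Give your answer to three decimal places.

First analyser (S_y): P(|-y⟩) = |⟨-y|ψ⟩|² = 9/58.
After stage 1 the state is |-y⟩; P(|+z⟩) = |⟨+z|-y⟩|² = 1/2.
Joint probability = 9/58 × 1/2 = 0.078.

0.078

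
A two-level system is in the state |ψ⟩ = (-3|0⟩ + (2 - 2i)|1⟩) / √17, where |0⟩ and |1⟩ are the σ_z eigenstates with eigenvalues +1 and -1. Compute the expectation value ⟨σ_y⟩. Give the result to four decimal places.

⟨σ_y⟩ = 2 Im(a* b)/(|a|²+|b|²) with a = -3, b = (2 - 2i).
a* b = (-6 + 6i), so ⟨σ_y⟩ = 12/17.

0.7059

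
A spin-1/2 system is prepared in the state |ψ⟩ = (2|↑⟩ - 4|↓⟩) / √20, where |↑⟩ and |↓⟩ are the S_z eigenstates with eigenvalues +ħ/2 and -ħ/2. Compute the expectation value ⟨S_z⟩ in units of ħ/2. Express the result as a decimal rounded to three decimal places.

⟨σ_z⟩ = |a|² - |b|² divided by |a|²+|b|², with a, b the |↑⟩, |↓⟩ amplitudes.
= (4 - 16)/20 = -12/20.
⟨S_z⟩ = (ħ/2)·⟨σ_z⟩.

-0.600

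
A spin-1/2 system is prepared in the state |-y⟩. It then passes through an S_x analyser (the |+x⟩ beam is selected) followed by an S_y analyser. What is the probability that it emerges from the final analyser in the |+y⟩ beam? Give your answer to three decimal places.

First analyser (S_x): from |-y⟩, P(|+x⟩) = 1/2.
After stage 1 the state is |+x⟩; P(|+y⟩) = |⟨+y|+x⟩|² = 1/2.
Joint probability = 1/2 × 1/2 = 0.250.

0.250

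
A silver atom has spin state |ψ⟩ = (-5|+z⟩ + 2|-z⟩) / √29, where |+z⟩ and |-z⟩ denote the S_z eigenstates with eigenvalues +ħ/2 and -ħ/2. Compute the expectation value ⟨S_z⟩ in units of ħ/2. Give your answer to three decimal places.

0.724

⟨σ_z⟩ = |a|² - |b|² divided by |a|²+|b|², with a, b the |+z⟩, |-z⟩ amplitudes.
= (25 - 4)/29 = 21/29.
⟨S_z⟩ = (ħ/2)·⟨σ_z⟩.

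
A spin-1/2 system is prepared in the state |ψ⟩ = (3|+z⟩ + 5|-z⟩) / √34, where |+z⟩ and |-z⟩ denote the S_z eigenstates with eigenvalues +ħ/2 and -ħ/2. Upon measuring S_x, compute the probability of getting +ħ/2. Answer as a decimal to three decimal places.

0.941

|+x⟩ = (|+z⟩ + |-z⟩)/√2, so ⟨+x|ψ⟩ = (8) / (√2·√34).
P = |8|² / 68 = 64/68.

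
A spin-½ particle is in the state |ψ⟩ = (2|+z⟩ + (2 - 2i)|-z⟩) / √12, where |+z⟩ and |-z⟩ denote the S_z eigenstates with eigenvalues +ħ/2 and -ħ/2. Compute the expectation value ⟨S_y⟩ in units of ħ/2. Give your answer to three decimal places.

⟨σ_y⟩ = 2 Im(a* b)/(|a|²+|b|²) with a = 2, b = (2 - 2i).
a* b = (4 - 4i), so ⟨σ_y⟩ = -8/12.
⟨S_y⟩ = (ħ/2)·⟨σ_y⟩.

-0.667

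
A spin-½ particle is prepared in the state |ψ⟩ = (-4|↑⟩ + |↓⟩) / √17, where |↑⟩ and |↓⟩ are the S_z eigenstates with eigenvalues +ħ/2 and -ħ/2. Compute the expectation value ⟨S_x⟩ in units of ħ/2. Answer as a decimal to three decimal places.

-0.471

⟨σ_x⟩ = 2 Re(a* b)/(|a|²+|b|²) with a = -4, b = 1.
a* b = -4, so ⟨σ_x⟩ = -8/17.
⟨S_x⟩ = (ħ/2)·⟨σ_x⟩.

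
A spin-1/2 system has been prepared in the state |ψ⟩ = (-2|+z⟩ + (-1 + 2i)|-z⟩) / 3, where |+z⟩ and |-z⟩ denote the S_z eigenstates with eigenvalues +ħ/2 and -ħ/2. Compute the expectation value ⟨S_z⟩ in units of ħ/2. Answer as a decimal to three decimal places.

-0.111

⟨σ_z⟩ = |a|² - |b|² divided by |a|²+|b|², with a, b the |+z⟩, |-z⟩ amplitudes.
= (4 - 5)/9 = -1/9.
⟨S_z⟩ = (ħ/2)·⟨σ_z⟩.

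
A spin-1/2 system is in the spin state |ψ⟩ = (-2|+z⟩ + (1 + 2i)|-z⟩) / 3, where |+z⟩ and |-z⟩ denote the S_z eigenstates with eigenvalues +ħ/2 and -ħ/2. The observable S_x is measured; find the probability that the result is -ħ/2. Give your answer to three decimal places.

0.722

|-x⟩ = (|+z⟩ - |-z⟩)/√2, so ⟨-x|ψ⟩ = (-3 - 2i) / (√2·3).
P = |-3 - 2i|² / 18 = 13/18.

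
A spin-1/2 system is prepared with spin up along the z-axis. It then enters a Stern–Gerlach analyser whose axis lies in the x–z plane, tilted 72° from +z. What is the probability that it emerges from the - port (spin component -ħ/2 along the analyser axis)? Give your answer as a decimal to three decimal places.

For spin-½, the probability of finding spin-up along an axis at angle θ to the initial spin direction is cos²(θ/2); spin-down is sin²(θ/2).
θ = 72°, so P = sin²(36°) ≈ 0.345.

0.345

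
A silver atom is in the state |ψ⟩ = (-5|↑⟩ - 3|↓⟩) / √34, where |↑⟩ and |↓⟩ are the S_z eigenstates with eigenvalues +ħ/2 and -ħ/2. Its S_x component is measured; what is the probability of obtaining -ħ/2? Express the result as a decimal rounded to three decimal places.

0.059

|-x⟩ = (|↑⟩ - |↓⟩)/√2, so ⟨-x|ψ⟩ = (-2) / (√2·√34).
P = |-2|² / 68 = 4/68.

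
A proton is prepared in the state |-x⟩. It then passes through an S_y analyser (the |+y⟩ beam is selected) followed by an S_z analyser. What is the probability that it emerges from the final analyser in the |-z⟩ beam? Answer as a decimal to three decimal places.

0.250

First analyser (S_y): from |-x⟩, P(|+y⟩) = 1/2.
After stage 1 the state is |+y⟩; P(|-z⟩) = |⟨-z|+y⟩|² = 1/2.
Joint probability = 1/2 × 1/2 = 0.250.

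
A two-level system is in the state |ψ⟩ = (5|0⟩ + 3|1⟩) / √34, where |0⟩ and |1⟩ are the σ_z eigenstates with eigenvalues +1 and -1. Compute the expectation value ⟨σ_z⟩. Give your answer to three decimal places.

⟨σ_z⟩ = |a|² - |b|² divided by |a|²+|b|², with a, b the |0⟩, |1⟩ amplitudes.
= (25 - 9)/34 = 16/34.

0.471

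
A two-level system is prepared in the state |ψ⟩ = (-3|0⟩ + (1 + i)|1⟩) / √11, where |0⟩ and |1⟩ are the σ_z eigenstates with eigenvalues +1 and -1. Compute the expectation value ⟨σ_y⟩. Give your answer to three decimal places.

-0.545

⟨σ_y⟩ = 2 Im(a* b)/(|a|²+|b|²) with a = -3, b = (1 + i).
a* b = (-3 - 3i), so ⟨σ_y⟩ = -6/11.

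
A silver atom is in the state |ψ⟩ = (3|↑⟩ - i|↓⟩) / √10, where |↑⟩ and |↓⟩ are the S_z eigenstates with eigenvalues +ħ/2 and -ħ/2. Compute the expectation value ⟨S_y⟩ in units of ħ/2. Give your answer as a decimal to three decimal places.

⟨σ_y⟩ = 2 Im(a* b)/(|a|²+|b|²) with a = 3, b = -i.
a* b = -3i, so ⟨σ_y⟩ = -6/10.
⟨S_y⟩ = (ħ/2)·⟨σ_y⟩.

-0.600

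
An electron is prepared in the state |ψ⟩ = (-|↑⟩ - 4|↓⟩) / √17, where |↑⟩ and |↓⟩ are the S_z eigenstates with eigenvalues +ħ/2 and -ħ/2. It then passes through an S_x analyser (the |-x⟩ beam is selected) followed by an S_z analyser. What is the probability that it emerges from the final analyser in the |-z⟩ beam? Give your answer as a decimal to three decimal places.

0.132

First analyser (S_x): P(|-x⟩) = |⟨-x|ψ⟩|² = 9/34.
After stage 1 the state is |-x⟩; P(|-z⟩) = |⟨-z|-x⟩|² = 1/2.
Joint probability = 9/34 × 1/2 = 0.132.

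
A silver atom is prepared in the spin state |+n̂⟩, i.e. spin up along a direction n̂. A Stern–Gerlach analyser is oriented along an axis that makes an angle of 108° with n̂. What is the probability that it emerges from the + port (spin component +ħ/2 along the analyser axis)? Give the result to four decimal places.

For spin-½, the probability of finding spin-up along an axis at angle θ to the initial spin direction is cos²(θ/2); spin-down is sin²(θ/2).
θ = 108°, so P = cos²(54°) ≈ 0.3455.

0.3455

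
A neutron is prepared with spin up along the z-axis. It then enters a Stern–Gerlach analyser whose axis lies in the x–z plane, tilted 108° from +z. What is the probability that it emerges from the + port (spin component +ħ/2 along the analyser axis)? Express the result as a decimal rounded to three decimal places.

For spin-½, the probability of finding spin-up along an axis at angle θ to the initial spin direction is cos²(θ/2); spin-down is sin²(θ/2).
θ = 108°, so P = cos²(54°) ≈ 0.345.

0.345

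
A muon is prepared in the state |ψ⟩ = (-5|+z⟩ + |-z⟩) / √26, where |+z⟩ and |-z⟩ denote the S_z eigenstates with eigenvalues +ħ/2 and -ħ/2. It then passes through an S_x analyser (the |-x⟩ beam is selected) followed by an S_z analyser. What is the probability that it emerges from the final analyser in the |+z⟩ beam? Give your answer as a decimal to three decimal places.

0.346

First analyser (S_x): P(|-x⟩) = |⟨-x|ψ⟩|² = 36/52.
After stage 1 the state is |-x⟩; P(|+z⟩) = |⟨+z|-x⟩|² = 1/2.
Joint probability = 36/52 × 1/2 = 0.346.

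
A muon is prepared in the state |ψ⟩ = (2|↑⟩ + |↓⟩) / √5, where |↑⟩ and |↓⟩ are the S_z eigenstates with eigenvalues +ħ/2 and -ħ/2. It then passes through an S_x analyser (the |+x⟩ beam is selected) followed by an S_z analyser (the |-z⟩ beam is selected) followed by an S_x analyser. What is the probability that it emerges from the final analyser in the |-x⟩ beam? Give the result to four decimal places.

First analyser (S_x): P(|+x⟩) = |⟨+x|ψ⟩|² = 9/10.
After stage 1 the state is |+x⟩; P(|-z⟩) = |⟨-z|+x⟩|² = 1/2.
After stage 2 the state is |-z⟩; P(|-x⟩) = |⟨-x|-z⟩|² = 1/2.
Joint probability = 9/10 × 1/2 × 1/2 = 0.2250.

0.2250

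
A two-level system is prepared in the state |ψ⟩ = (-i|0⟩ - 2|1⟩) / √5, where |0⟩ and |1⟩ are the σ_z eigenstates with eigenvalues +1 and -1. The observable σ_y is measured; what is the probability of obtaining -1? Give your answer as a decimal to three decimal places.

0.900

|-y⟩ = (|0⟩ - i|1⟩)/√2, so ⟨-y|ψ⟩ = (-3i) / (√2·√5).
P = |-3i|² / 10 = 9/10.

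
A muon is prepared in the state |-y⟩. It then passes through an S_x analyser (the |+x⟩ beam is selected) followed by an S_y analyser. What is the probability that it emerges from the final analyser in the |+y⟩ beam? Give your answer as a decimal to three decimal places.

First analyser (S_x): from |-y⟩, P(|+x⟩) = 1/2.
After stage 1 the state is |+x⟩; P(|+y⟩) = |⟨+y|+x⟩|² = 1/2.
Joint probability = 1/2 × 1/2 = 0.250.

0.250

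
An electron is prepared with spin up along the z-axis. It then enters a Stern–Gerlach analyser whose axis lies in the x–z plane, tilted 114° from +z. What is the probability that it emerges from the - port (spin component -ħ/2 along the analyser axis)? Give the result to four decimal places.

For spin-½, the probability of finding spin-up along an axis at angle θ to the initial spin direction is cos²(θ/2); spin-down is sin²(θ/2).
θ = 114°, so P = sin²(57°) ≈ 0.7034.

0.7034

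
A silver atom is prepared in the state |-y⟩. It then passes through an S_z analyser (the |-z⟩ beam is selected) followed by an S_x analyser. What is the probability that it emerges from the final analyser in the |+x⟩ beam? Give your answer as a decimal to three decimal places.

First analyser (S_z): from |-y⟩, P(|-z⟩) = 1/2.
After stage 1 the state is |-z⟩; P(|+x⟩) = |⟨+x|-z⟩|² = 1/2.
Joint probability = 1/2 × 1/2 = 0.250.

0.250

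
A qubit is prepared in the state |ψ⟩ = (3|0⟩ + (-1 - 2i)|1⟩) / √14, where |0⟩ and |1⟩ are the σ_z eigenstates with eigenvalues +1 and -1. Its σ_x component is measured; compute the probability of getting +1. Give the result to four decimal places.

|+x⟩ = (|0⟩ + |1⟩)/√2, so ⟨+x|ψ⟩ = (2 - 2i) / (√2·√14).
P = |2 - 2i|² / 28 = 8/28.

0.2857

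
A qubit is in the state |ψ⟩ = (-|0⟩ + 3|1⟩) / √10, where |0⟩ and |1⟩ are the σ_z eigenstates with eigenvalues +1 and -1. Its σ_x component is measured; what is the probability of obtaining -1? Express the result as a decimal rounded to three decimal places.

0.800

|-x⟩ = (|0⟩ - |1⟩)/√2, so ⟨-x|ψ⟩ = (-4) / (√2·√10).
P = |-4|² / 20 = 16/20.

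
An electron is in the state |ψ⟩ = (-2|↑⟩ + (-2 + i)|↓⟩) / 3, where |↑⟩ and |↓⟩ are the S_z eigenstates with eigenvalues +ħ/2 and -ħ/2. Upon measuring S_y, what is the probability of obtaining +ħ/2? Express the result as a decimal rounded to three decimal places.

0.278

|+y⟩ = (|↑⟩ + i|↓⟩)/√2, so ⟨+y|ψ⟩ = (-1 + 2i) / (√2·3).
P = |-1 + 2i|² / 18 = 5/18.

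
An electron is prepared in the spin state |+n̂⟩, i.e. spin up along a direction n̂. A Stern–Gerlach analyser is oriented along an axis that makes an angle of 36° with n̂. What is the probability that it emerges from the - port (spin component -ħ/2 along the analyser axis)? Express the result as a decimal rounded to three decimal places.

0.095

For spin-½, the probability of finding spin-up along an axis at angle θ to the initial spin direction is cos²(θ/2); spin-down is sin²(θ/2).
θ = 36°, so P = sin²(18°) ≈ 0.095.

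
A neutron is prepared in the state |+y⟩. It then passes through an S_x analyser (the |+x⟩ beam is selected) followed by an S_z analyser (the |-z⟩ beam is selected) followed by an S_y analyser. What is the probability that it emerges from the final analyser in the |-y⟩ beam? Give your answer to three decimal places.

First analyser (S_x): from |+y⟩, P(|+x⟩) = 1/2.
After stage 1 the state is |+x⟩; P(|-z⟩) = |⟨-z|+x⟩|² = 1/2.
After stage 2 the state is |-z⟩; P(|-y⟩) = |⟨-y|-z⟩|² = 1/2.
Joint probability = 1/2 × 1/2 × 1/2 = 0.125.

0.125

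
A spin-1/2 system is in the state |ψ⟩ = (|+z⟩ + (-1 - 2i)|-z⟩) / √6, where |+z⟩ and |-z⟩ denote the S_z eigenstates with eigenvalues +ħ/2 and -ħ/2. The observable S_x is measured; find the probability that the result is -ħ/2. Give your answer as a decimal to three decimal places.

|-x⟩ = (|+z⟩ - |-z⟩)/√2, so ⟨-x|ψ⟩ = (2 + 2i) / (√2·√6).
P = |2 + 2i|² / 12 = 8/12.

0.667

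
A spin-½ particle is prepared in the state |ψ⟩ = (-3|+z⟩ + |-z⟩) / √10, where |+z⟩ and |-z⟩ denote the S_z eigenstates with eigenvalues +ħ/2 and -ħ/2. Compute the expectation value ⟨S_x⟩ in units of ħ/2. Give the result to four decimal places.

-0.6000

⟨σ_x⟩ = 2 Re(a* b)/(|a|²+|b|²) with a = -3, b = 1.
a* b = -3, so ⟨σ_x⟩ = -6/10.
⟨S_x⟩ = (ħ/2)·⟨σ_x⟩.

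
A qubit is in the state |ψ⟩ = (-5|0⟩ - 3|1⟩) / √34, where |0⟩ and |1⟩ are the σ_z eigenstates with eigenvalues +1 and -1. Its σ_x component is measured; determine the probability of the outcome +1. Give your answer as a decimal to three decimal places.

0.941

|+x⟩ = (|0⟩ + |1⟩)/√2, so ⟨+x|ψ⟩ = (-8) / (√2·√34).
P = |-8|² / 68 = 64/68.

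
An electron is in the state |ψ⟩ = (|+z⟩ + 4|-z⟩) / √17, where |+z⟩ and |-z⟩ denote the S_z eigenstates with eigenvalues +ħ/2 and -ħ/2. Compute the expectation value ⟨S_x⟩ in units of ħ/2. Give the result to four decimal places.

0.4706

⟨σ_x⟩ = 2 Re(a* b)/(|a|²+|b|²) with a = 1, b = 4.
a* b = 4, so ⟨σ_x⟩ = 8/17.
⟨S_x⟩ = (ħ/2)·⟨σ_x⟩.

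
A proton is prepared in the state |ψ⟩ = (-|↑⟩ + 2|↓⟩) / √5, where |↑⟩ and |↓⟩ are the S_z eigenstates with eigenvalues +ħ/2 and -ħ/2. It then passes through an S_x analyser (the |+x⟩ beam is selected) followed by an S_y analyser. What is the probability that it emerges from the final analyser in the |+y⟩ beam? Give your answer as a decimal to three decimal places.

First analyser (S_x): P(|+x⟩) = |⟨+x|ψ⟩|² = 1/10.
After stage 1 the state is |+x⟩; P(|+y⟩) = |⟨+y|+x⟩|² = 1/2.
Joint probability = 1/10 × 1/2 = 0.050.

0.050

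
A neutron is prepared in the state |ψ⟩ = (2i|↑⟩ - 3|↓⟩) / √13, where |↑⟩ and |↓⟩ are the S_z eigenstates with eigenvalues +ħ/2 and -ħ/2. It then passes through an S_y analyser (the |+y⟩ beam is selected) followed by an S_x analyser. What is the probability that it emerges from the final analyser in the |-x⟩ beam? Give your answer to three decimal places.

First analyser (S_y): P(|+y⟩) = |⟨+y|ψ⟩|² = 25/26.
After stage 1 the state is |+y⟩; P(|-x⟩) = |⟨-x|+y⟩|² = 1/2.
Joint probability = 25/26 × 1/2 = 0.481.

0.481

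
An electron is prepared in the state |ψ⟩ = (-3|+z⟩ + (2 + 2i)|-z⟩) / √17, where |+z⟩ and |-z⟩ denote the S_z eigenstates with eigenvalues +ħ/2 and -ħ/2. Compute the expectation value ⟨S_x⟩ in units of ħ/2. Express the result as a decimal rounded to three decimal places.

⟨σ_x⟩ = 2 Re(a* b)/(|a|²+|b|²) with a = -3, b = (2 + 2i).
a* b = (-6 - 6i), so ⟨σ_x⟩ = -12/17.
⟨S_x⟩ = (ħ/2)·⟨σ_x⟩.

-0.706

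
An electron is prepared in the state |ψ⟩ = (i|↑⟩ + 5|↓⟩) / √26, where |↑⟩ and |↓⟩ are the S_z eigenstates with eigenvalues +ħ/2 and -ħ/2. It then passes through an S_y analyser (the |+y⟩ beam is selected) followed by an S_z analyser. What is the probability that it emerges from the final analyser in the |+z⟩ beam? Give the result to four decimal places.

First analyser (S_y): P(|+y⟩) = |⟨+y|ψ⟩|² = 16/52.
After stage 1 the state is |+y⟩; P(|+z⟩) = |⟨+z|+y⟩|² = 1/2.
Joint probability = 16/52 × 1/2 = 0.1538.

0.1538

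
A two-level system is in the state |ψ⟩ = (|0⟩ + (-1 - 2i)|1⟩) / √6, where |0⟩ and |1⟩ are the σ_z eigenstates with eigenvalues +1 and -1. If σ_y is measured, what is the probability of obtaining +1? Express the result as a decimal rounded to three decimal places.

|+y⟩ = (|0⟩ + i|1⟩)/√2, so ⟨+y|ψ⟩ = (-1 + i) / (√2·√6).
P = |-1 + i|² / 12 = 2/12.

0.167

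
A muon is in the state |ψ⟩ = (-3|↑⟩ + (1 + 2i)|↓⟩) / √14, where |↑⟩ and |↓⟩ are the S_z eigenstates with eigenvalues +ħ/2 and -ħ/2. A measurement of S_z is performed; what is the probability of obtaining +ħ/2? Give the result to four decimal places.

The +ħ/2 outcome corresponds to |↑⟩. Its amplitude in |ψ⟩ is -3/√14.
P = |-3|² / 14 = 9/14.

0.6429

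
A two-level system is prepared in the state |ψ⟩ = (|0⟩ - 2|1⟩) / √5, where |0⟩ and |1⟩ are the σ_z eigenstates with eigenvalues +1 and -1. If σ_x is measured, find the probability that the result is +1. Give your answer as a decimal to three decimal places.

|+x⟩ = (|0⟩ + |1⟩)/√2, so ⟨+x|ψ⟩ = (-1) / (√2·√5).
P = |-1|² / 10 = 1/10.

0.100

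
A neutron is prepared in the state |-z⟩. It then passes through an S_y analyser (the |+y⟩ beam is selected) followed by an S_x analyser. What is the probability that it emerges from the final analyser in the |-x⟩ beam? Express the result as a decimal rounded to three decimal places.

0.250

First analyser (S_y): from |-z⟩, P(|+y⟩) = 1/2.
After stage 1 the state is |+y⟩; P(|-x⟩) = |⟨-x|+y⟩|² = 1/2.
Joint probability = 1/2 × 1/2 = 0.250.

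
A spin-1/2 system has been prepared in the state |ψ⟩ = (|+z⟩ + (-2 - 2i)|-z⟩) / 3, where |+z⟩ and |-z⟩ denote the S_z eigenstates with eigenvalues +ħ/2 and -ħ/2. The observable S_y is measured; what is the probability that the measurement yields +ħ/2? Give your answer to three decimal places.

|+y⟩ = (|+z⟩ + i|-z⟩)/√2, so ⟨+y|ψ⟩ = (-1 + 2i) / (√2·3).
P = |-1 + 2i|² / 18 = 5/18.

0.278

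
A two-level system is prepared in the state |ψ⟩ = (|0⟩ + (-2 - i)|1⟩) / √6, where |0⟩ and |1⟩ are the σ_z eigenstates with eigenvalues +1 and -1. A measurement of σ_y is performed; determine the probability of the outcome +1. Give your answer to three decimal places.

0.333

|+y⟩ = (|0⟩ + i|1⟩)/√2, so ⟨+y|ψ⟩ = (2i) / (√2·√6).
P = |2i|² / 12 = 4/12.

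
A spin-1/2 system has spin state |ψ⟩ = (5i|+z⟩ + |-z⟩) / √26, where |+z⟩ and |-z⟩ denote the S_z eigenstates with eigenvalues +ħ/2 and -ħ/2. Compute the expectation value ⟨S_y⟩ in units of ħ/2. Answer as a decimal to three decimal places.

⟨σ_y⟩ = 2 Im(a* b)/(|a|²+|b|²) with a = 5i, b = 1.
a* b = -5i, so ⟨σ_y⟩ = -10/26.
⟨S_y⟩ = (ħ/2)·⟨σ_y⟩.

-0.385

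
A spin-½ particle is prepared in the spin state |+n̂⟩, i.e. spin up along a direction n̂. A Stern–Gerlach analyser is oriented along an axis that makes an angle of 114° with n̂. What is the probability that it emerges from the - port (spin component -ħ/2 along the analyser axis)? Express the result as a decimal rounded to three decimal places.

For spin-½, the probability of finding spin-up along an axis at angle θ to the initial spin direction is cos²(θ/2); spin-down is sin²(θ/2).
θ = 114°, so P = sin²(57°) ≈ 0.703.

0.703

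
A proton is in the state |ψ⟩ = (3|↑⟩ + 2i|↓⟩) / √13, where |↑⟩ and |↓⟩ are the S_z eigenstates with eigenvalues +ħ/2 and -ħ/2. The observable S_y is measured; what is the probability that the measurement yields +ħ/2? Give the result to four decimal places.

|+y⟩ = (|↑⟩ + i|↓⟩)/√2, so ⟨+y|ψ⟩ = (5) / (√2·√13).
P = |5|² / 26 = 25/26.

0.9615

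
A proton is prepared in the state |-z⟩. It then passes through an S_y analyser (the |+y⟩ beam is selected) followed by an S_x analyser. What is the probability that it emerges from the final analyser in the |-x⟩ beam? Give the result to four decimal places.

First analyser (S_y): from |-z⟩, P(|+y⟩) = 1/2.
After stage 1 the state is |+y⟩; P(|-x⟩) = |⟨-x|+y⟩|² = 1/2.
Joint probability = 1/2 × 1/2 = 0.2500.

0.2500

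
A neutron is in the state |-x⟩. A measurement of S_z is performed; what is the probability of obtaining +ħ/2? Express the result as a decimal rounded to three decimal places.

In the S_z basis, |-x⟩ = (|↑⟩ - |↓⟩)/√2 and |+z⟩ = |↑⟩.
|⟨+z|-x⟩|² = 1/2.

0.500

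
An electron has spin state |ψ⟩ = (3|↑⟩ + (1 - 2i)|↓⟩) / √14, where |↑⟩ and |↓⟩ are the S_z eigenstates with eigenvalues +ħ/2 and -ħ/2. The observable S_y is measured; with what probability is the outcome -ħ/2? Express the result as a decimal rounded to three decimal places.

0.929

|-y⟩ = (|↑⟩ - i|↓⟩)/√2, so ⟨-y|ψ⟩ = (5 + i) / (√2·√14).
P = |5 + i|² / 28 = 26/28.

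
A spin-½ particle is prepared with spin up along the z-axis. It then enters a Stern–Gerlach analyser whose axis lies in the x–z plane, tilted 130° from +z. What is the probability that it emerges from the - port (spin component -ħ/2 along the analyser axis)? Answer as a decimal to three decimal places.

For spin-½, the probability of finding spin-up along an axis at angle θ to the initial spin direction is cos²(θ/2); spin-down is sin²(θ/2).
θ = 130°, so P = sin²(65°) ≈ 0.821.

0.821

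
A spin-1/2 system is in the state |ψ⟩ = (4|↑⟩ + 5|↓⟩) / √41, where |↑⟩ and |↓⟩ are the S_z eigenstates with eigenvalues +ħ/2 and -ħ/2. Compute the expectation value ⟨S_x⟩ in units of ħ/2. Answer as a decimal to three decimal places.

⟨σ_x⟩ = 2 Re(a* b)/(|a|²+|b|²) with a = 4, b = 5.
a* b = 20, so ⟨σ_x⟩ = 40/41.
⟨S_x⟩ = (ħ/2)·⟨σ_x⟩.

0.976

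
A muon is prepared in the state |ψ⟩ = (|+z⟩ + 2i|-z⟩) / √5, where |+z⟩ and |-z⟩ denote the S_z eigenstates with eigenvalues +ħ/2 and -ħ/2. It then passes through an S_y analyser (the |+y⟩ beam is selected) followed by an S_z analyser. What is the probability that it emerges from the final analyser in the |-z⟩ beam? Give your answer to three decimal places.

0.450

First analyser (S_y): P(|+y⟩) = |⟨+y|ψ⟩|² = 9/10.
After stage 1 the state is |+y⟩; P(|-z⟩) = |⟨-z|+y⟩|² = 1/2.
Joint probability = 9/10 × 1/2 = 0.450.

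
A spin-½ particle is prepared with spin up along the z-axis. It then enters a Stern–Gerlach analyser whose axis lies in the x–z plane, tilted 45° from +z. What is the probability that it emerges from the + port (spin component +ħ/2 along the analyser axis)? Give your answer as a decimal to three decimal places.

For spin-½, the probability of finding spin-up along an axis at angle θ to the initial spin direction is cos²(θ/2); spin-down is sin²(θ/2).
θ = 45°, so P = cos²(22.5°) ≈ 0.854.

0.854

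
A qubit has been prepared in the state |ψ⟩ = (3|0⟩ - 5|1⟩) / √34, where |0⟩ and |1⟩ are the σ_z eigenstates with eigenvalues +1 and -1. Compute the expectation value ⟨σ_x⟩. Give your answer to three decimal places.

⟨σ_x⟩ = 2 Re(a* b)/(|a|²+|b|²) with a = 3, b = -5.
a* b = -15, so ⟨σ_x⟩ = -30/34.

-0.882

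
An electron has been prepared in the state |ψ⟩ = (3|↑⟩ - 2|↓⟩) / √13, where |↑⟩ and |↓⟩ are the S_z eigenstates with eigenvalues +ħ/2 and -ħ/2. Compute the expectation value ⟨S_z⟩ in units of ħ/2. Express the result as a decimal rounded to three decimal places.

⟨σ_z⟩ = |a|² - |b|² divided by |a|²+|b|², with a, b the |↑⟩, |↓⟩ amplitudes.
= (9 - 4)/13 = 5/13.
⟨S_z⟩ = (ħ/2)·⟨σ_z⟩.

0.385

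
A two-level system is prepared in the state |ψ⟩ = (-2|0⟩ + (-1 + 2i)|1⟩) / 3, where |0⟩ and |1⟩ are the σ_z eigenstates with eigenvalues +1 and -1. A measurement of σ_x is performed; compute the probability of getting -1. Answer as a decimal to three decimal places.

0.278

|-x⟩ = (|0⟩ - |1⟩)/√2, so ⟨-x|ψ⟩ = (-1 - 2i) / (√2·3).
P = |-1 - 2i|² / 18 = 5/18.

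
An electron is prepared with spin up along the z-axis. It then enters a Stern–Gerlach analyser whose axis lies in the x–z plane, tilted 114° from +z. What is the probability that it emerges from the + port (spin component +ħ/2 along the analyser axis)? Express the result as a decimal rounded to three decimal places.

For spin-½, the probability of finding spin-up along an axis at angle θ to the initial spin direction is cos²(θ/2); spin-down is sin²(θ/2).
θ = 114°, so P = cos²(57°) ≈ 0.297.

0.297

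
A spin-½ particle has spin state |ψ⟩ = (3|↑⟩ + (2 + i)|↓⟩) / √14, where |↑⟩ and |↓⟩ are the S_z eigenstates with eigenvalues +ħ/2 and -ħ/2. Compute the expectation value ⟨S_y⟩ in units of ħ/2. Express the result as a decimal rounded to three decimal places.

0.429

⟨σ_y⟩ = 2 Im(a* b)/(|a|²+|b|²) with a = 3, b = (2 + i).
a* b = (6 + 3i), so ⟨σ_y⟩ = 6/14.
⟨S_y⟩ = (ħ/2)·⟨σ_y⟩.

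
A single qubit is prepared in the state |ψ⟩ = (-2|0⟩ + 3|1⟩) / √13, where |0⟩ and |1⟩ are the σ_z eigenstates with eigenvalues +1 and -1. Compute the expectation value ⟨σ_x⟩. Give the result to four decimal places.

⟨σ_x⟩ = 2 Re(a* b)/(|a|²+|b|²) with a = -2, b = 3.
a* b = -6, so ⟨σ_x⟩ = -12/13.

-0.9231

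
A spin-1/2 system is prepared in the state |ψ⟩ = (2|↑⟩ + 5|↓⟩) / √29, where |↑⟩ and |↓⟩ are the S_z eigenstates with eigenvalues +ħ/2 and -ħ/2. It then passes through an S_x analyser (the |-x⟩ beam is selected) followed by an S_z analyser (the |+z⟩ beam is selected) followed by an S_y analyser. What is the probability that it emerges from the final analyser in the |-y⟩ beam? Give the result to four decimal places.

0.0388

First analyser (S_x): P(|-x⟩) = |⟨-x|ψ⟩|² = 9/58.
After stage 1 the state is |-x⟩; P(|+z⟩) = |⟨+z|-x⟩|² = 1/2.
After stage 2 the state is |+z⟩; P(|-y⟩) = |⟨-y|+z⟩|² = 1/2.
Joint probability = 9/58 × 1/2 × 1/2 = 0.0388.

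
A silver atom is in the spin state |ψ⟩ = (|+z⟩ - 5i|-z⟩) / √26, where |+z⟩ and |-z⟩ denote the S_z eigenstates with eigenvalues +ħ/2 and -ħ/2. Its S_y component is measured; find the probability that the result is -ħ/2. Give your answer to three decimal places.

0.692

|-y⟩ = (|+z⟩ - i|-z⟩)/√2, so ⟨-y|ψ⟩ = (6) / (√2·√26).
P = |6|² / 52 = 36/52.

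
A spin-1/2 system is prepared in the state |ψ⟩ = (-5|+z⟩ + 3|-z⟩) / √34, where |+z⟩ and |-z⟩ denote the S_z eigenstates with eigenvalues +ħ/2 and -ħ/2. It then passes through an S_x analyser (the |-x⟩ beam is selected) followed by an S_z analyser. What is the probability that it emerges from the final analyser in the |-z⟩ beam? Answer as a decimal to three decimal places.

0.471

First analyser (S_x): P(|-x⟩) = |⟨-x|ψ⟩|² = 64/68.
After stage 1 the state is |-x⟩; P(|-z⟩) = |⟨-z|-x⟩|² = 1/2.
Joint probability = 64/68 × 1/2 = 0.471.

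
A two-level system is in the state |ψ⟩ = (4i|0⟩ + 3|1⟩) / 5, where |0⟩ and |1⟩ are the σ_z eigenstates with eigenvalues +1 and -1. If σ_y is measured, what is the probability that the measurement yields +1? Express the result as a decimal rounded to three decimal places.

0.020

|+y⟩ = (|0⟩ + i|1⟩)/√2, so ⟨+y|ψ⟩ = (i) / (√2·5).
P = |i|² / 50 = 1/50.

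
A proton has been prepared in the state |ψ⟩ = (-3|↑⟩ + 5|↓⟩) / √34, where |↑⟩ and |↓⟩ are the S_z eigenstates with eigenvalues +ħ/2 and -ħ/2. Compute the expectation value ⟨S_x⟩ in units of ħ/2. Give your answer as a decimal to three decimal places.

-0.882

⟨σ_x⟩ = 2 Re(a* b)/(|a|²+|b|²) with a = -3, b = 5.
a* b = -15, so ⟨σ_x⟩ = -30/34.
⟨S_x⟩ = (ħ/2)·⟨σ_x⟩.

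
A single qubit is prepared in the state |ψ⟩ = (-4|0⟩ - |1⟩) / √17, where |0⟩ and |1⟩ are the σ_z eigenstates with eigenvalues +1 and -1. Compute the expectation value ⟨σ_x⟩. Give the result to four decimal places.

0.4706

⟨σ_x⟩ = 2 Re(a* b)/(|a|²+|b|²) with a = -4, b = -1.
a* b = 4, so ⟨σ_x⟩ = 8/17.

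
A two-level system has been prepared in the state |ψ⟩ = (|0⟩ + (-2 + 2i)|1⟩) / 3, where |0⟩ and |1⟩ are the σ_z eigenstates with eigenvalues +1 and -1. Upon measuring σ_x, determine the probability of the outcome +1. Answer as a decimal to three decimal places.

|+x⟩ = (|0⟩ + |1⟩)/√2, so ⟨+x|ψ⟩ = (-1 + 2i) / (√2·3).
P = |-1 + 2i|² / 18 = 5/18.

0.278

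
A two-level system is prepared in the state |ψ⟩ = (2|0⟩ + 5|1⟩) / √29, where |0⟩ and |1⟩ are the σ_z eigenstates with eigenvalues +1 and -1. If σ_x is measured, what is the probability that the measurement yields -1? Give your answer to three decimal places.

|-x⟩ = (|0⟩ - |1⟩)/√2, so ⟨-x|ψ⟩ = (-3) / (√2·√29).
P = |-3|² / 58 = 9/58.

0.155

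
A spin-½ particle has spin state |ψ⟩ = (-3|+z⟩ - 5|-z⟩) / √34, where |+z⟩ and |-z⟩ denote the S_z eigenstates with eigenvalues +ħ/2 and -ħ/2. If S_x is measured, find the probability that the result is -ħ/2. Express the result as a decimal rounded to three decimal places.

0.059

|-x⟩ = (|+z⟩ - |-z⟩)/√2, so ⟨-x|ψ⟩ = (2) / (√2·√34).
P = |2|² / 68 = 4/68.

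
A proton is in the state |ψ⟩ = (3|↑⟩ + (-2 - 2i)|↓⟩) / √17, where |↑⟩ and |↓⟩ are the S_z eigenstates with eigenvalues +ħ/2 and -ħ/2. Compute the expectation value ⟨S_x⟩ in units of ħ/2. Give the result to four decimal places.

⟨σ_x⟩ = 2 Re(a* b)/(|a|²+|b|²) with a = 3, b = (-2 - 2i).
a* b = (-6 - 6i), so ⟨σ_x⟩ = -12/17.
⟨S_x⟩ = (ħ/2)·⟨σ_x⟩.

-0.7059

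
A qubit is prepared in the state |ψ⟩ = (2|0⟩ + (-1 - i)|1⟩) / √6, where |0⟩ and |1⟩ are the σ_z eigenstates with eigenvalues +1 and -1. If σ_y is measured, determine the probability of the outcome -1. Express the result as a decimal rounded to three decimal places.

0.833

|-y⟩ = (|0⟩ - i|1⟩)/√2, so ⟨-y|ψ⟩ = (3 - i) / (√2·√6).
P = |3 - i|² / 12 = 10/12.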